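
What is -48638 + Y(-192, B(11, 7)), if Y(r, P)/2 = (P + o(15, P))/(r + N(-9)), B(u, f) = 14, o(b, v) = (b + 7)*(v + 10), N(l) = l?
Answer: -9777322/201 ≈ -48643.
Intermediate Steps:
o(b, v) = (7 + b)*(10 + v)
Y(r, P) = 2*(220 + 23*P)/(-9 + r) (Y(r, P) = 2*((P + (70 + 7*P + 10*15 + 15*P))/(r - 9)) = 2*((P + (70 + 7*P + 150 + 15*P))/(-9 + r)) = 2*((P + (220 + 22*P))/(-9 + r)) = 2*((220 + 23*P)/(-9 + r)) = 2*(220 + 23*P)/(-9 + r))
-48638 + Y(-192, B(11, 7)) = -48638 + 2*(220 + 23*14)/(-9 - 192) = -48638 + 2*(220 + 322)/(-201) = -48638 + 2*(-1/201)*542 = -48638 - 1084/201 = -9777322/201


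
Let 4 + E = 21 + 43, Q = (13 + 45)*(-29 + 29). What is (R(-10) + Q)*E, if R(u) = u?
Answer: -600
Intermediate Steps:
Q = 0 (Q = 58*0 = 0)
E = 60 (E = -4 + (21 + 43) = -4 + 64 = 60)
(R(-10) + Q)*E = (-10 + 0)*60 = -10*60 = -600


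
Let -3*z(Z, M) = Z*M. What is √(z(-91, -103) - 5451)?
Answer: I*√77178/3 ≈ 92.603*I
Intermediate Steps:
z(Z, M) = -M*Z/3 (z(Z, M) = -Z*M/3 = -M*Z/3)
√(z(-91, -103) - 5451) = √(-⅓*(-103)*(-91) - 5451) = √(-9373/3 - 5451) = √(-25726/3) = I*√77178/3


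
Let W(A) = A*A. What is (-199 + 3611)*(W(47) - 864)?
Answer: 4589140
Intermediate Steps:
W(A) = A²
(-199 + 3611)*(W(47) - 864) = (-199 + 3611)*(47² - 864) = 3412*(2209 - 864) = 3412*1345 = 4589140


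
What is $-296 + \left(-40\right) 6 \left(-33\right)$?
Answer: $7624$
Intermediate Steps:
$-296 + \left(-40\right) 6 \left(-33\right) = -296 - -7920 = -296 + 7920 = 7624$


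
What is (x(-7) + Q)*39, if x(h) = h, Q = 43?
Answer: 1404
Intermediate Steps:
(x(-7) + Q)*39 = (-7 + 43)*39 = 36*39 = 1404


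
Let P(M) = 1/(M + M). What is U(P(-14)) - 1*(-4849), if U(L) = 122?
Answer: 4971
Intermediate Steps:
P(M) = 1/(2*M)
U(P(-14)) - 1*(-4849) = 122 - 1*(-4849) = 122 + 4849 = 4971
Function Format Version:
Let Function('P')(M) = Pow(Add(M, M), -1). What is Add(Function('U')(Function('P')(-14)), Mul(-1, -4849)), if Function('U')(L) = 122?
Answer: 4971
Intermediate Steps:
Function('P')(M) = Mul(Rational(1, 2), Pow(M, -1)) (Function('P')(M) = Pow(Mul(2, M), -1) = Mul(Rational(1, 2), Pow(M, -1)))
Add(Function('U')(Function('P')(-14)), Mul(-1, -4849)) = Add(122, Mul(-1, -4849)) = Add(122, 4849) = 4971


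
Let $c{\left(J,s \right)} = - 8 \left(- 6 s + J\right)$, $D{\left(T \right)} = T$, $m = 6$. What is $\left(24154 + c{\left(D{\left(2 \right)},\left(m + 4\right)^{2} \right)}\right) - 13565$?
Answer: $15373$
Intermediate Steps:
$c{\left(J,s \right)} = - 8 J + 48 s$ ($c{\left(J,s \right)} = - 8 \left(J - 6 s\right) = - 8 J + 48 s$)
$\left(24154 + c{\left(D{\left(2 \right)},\left(m + 4\right)^{2} \right)}\right) - 13565 = \left(24154 + \left(\left(-8\right) 2 + 48 \left(6 + 4\right)^{2}\right)\right) - 13565 = \left(24154 - \left(16 - 48 \cdot 10^{2}\right)\right) - 13565 = \left(24154 + \left(-16 + 48 \cdot 100\right)\right) - 13565 = \left(24154 + \left(-16 + 4800\right)\right) - 13565 = \left(24154 + 4784\right) - 13565 = 28938 - 13565 = 15373$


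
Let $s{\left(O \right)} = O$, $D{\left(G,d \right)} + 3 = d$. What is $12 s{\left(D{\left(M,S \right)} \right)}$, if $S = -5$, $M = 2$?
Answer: $-96$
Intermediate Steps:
$D{\left(G,d \right)} = -3 + d$
$12 s{\left(D{\left(M,S \right)} \right)} = 12 \left(-3 - 5\right) = 12 \left(-8\right) = -96$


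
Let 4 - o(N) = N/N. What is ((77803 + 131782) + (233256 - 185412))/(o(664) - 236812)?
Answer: -257429/236809 ≈ -1.0871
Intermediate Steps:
o(N) = 3 (o(N) = 4 - N/N = 4 - 1*1 = 4 - 1 = 3)
((77803 + 131782) + (233256 - 185412))/(o(664) - 236812) = ((77803 + 131782) + (233256 - 185412))/(3 - 236812) = (209585 + 47844)/(-236809) = 257429*(-1/236809) = -257429/236809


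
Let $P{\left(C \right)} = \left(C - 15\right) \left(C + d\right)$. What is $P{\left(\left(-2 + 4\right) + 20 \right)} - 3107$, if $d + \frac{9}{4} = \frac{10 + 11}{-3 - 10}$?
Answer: $- \frac{154963}{52} \approx -2980.1$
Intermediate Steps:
$d = - \frac{201}{52}$ ($d = - \frac{9}{4} + \frac{10 + 11}{-3 - 10} = - \frac{9}{4} + \frac{21}{-13} = - \frac{9}{4} + 21 \left(- \frac{1}{13}\right) = - \frac{9}{4} - \frac{21}{13} = - \frac{201}{52} \approx -3.8654$)
$P{\left(C \right)} = \left(-15 + C\right) \left(- \frac{201}{52} + C\right)$ ($P{\left(C \right)} = \left(C - 15\right) \left(C - \frac{201}{52}\right) = \left(-15 + C\right) \left(- \frac{201}{52} + C\right)$)
$P{\left(\left(-2 + 4\right) + 20 \right)} - 3107 = \left(\frac{3015}{52} + \left(\left(-2 + 4\right) + 20\right)^{2} - \frac{981 \left(\left(-2 + 4\right) + 20\right)}{52}\right) - 3107 = \left(\frac{3015}{52} + \left(2 + 20\right)^{2} - \frac{981 \left(2 + 20\right)}{52}\right) - 3107 = \left(\frac{3015}{52} + 22^{2} - \frac{10791}{26}\right) - 3107 = \left(\frac{3015}{52} + 484 - \frac{10791}{26}\right) - 3107 = \frac{6601}{52} - 3107 = - \frac{154963}{52}$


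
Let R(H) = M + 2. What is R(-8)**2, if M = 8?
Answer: 100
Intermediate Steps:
R(H) = 10 (R(H) = 8 + 2 = 10)
R(-8)**2 = 10**2 = 100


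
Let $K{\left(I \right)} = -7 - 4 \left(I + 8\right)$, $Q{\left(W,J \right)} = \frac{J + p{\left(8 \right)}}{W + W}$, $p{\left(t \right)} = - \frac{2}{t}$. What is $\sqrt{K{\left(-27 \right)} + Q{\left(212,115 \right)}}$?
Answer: $\frac{\sqrt{12453198}}{424} \approx 8.3229$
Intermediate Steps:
$Q{\left(W,J \right)} = \frac{- \frac{1}{4} + J}{2 W}$ ($Q{\left(W,J \right)} = \frac{J - \frac{2}{8}}{W + W} = \frac{J - \frac{1}{4}}{2 W} = \left(J - \frac{1}{4}\right) \frac{1}{2 W} = \left(- \frac{1}{4} + J\right) \frac{1}{2 W} = \frac{- \frac{1}{4} + J}{2 W}$)
$K{\left(I \right)} = -39 - 4 I$ ($K{\left(I \right)} = -7 - 4 \left(8 + I\right) = -7 - \left(32 + 4 I\right) = -39 - 4 I$)
$\sqrt{K{\left(-27 \right)} + Q{\left(212,115 \right)}} = \sqrt{\left(-39 - -108\right) + \frac{-1 + 4 \cdot 115}{8 \cdot 212}} = \sqrt{\left(-39 + 108\right) + \frac{1}{8} \cdot \frac{1}{212} \left(-1 + 460\right)} = \sqrt{69 + \frac{1}{8} \cdot \frac{1}{212} \cdot 459} = \sqrt{69 + \frac{459}{1696}} = \sqrt{\frac{117483}{1696}} = \frac{\sqrt{12453198}}{424}$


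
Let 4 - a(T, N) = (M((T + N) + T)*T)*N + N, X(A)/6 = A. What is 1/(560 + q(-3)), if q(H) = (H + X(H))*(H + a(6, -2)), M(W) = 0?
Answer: 1/497 ≈ 0.0020121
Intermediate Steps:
X(A) = 6*A
a(T, N) = 4 - N (a(T, N) = 4 - ((0*T)*N + N) = 4 - (0*N + N) = 4 - (0 + N) = 4 - N)
q(H) = 7*H*(6 + H) (q(H) = (H + 6*H)*(H + (4 - 1*(-2))) = (7*H)*(H + (4 + 2)) = (7*H)*(H + 6) = (7*H)*(6 + H) = 7*H*(6 + H))
1/(560 + q(-3)) = 1/(560 + 7*(-3)*(6 - 3)) = 1/(560 + 7*(-3)*3) = 1/(560 - 63) = 1/497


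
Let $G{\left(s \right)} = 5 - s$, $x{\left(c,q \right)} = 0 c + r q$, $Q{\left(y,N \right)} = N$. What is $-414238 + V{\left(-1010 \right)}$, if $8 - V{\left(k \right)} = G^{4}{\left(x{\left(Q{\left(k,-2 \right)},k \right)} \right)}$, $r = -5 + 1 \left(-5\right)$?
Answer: $-10385449376864855$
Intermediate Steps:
$r = -10$ ($r = -5 - 5 = -10$)
$x{\left(c,q \right)} = - 10 q$ ($x{\left(c,q \right)} = 0 c - 10 q = 0 - 10 q = - 10 q$)
$V{\left(k \right)} = 8 - \left(5 + 10 k\right)^{4}$ ($V{\left(k \right)} = 8 - \left(5 - - 10 k\right)^{4} = 8 - \left(5 + 10 k\right)^{4}$)
$-414238 + V{\left(-1010 \right)} = -414238 + \left(8 - 625 \left(1 + 2 \left(-1010\right)\right)^{4}\right) = -414238 + \left(8 - 625 \left(1 - 2020\right)^{4}\right) = -414238 + \left(8 - 625 \left(-2019\right)^{4}\right) = -414238 + \left(8 - 10385449376450625\right) = -414238 - 10385449376450617 = -10385449376864855$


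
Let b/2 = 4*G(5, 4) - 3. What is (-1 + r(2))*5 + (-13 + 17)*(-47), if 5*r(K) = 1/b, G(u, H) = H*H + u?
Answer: -31265/162 ≈ -192.99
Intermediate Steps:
G(u, H) = u + H² (G(u, H) = H² + u = u + H²)
b = 162 (b = 2*(4*(5 + 4²) - 3) = 2*(4*(5 + 16) - 3) = 2*(4*21 - 3) = 2*(84 - 3) = 2*81 = 162)
r(K) = 1/810 (r(K) = (⅕)/162 = (⅕)*(1/162) = 1/810)
(-1 + r(2))*5 + (-13 + 17)*(-47) = (-1 + 1/810)*5 + (-13 + 17)*(-47) = -809/810*5 + 4*(-47) = -809/162 - 188 = -31265/162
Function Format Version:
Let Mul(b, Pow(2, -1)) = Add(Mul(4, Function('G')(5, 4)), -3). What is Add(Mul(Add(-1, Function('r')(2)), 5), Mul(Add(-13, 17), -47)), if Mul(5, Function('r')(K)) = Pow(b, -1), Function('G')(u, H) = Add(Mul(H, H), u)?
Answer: Rational(-31265, 162) ≈ -192.99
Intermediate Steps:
Function('G')(u, H) = Add(u, Pow(H, 2)) (Function('G')(u, H) = Add(Pow(H, 2), u) = Add(u, Pow(H, 2)))
b = 162 (b = Mul(2, Add(Mul(4, Add(5, Pow(4, 2))), -3)) = Mul(2, Add(Mul(4, Add(5, 16)), -3)) = Mul(2, Add(Mul(4, 21), -3)) = Mul(2, Add(84, -3)) = Mul(2, 81) = 162)
Function('r')(K) = Rational(1, 810) (Function('r')(K) = Mul(Rational(1, 5), Pow(162, -1)) = Mul(Rational(1, 5), Rational(1, 162)) = Rational(1, 810))
Add(Mul(Add(-1, Function('r')(2)), 5), Mul(Add(-13, 17), -47)) = Add(Mul(Add(-1, Rational(1, 810)), 5), Mul(Add(-13, 17), -47)) = Add(Mul(Rational(-809, 810), 5), Mul(4, -47)) = Add(Rational(-809, 162), -188) = Rational(-31265, 162)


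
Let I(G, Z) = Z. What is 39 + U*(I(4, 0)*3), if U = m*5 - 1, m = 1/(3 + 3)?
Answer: 39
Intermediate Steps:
m = ⅙ (m = 1/6 = ⅙ ≈ 0.16667)
U = -⅙ (U = (⅙)*5 - 1 = ⅚ - 1 = -⅙ ≈ -0.16667)
39 + U*(I(4, 0)*3) = 39 - 0*3 = 39 - ⅙*0 = 39 + 0 = 39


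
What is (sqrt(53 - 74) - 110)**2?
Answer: (110 - I*sqrt(21))**2 ≈ 12079.0 - 1008.2*I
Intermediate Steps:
(sqrt(53 - 74) - 110)**2 = (sqrt(-21) - 110)**2 = (I*sqrt(21) - 110)**2 = (-110 + I*sqrt(21))**2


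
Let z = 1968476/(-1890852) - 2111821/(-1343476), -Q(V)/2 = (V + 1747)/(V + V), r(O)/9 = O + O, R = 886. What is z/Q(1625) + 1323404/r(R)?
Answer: 78480908557018218229/948677828131312848 ≈ 82.727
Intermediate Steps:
r(O) = 18*O (r(O) = 9*(O + O) = 9*(2*O) = 18*O)
Q(V) = -(1747 + V)/V (Q(V) = -2*(V + 1747)/(V + V) = -2*(1747 + V)/(2*V) = -2*(1747 + V)*1/(2*V) = -(1747 + V)/V)
z = 337135174729/635078570388 (z = 1968476*(-1/1890852) - 2111821*(-1/1343476) = -492119/472713 + 2111821/1343476 = 337135174729/635078570388 ≈ 0.53086)
z/Q(1625) + 1323404/r(R) = 337135174729/(635078570388*(((-1747 - 1*1625)/1625))) + 1323404/((18*886)) = 337135174729/(635078570388*(((-1747 - 1625)/1625))) + 1323404/15948 = 337135174729/(635078570388*(((1/1625)*(-3372)))) + 1323404*(1/15948) = 337135174729/(635078570388*(-3372/1625)) + 330851/3987 = (337135174729/635078570388)*(-1625/3372) + 330851/3987 = -547844658934625/2141484939348336 + 330851/3987 = 78480908557018218229/948677828131312848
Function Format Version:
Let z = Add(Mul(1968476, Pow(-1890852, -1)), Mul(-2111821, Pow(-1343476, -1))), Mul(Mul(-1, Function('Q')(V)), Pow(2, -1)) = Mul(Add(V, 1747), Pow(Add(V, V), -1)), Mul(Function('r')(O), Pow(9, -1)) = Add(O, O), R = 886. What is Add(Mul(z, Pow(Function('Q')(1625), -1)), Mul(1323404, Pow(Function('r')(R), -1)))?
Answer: Rational(78480908557018218229, 948677828131312848) ≈ 82.727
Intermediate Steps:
Function('r')(O) = Mul(18, O) (Function('r')(O) = Mul(9, Add(O, O)) = Mul(9, Mul(2, O)) = Mul(18, O))
Function('Q')(V) = Mul(-1, Pow(V, -1), Add(1747, V)) (Function('Q')(V) = Mul(-2, Mul(Add(V, 1747), Pow(Add(V, V), -1))) = Mul(-2, Mul(Add(1747, V), Pow(Mul(2, V), -1))) = Mul(-2, Mul(Add(1747, V), Mul(Rational(1, 2), Pow(V, -1)))) = Mul(-2, Mul(Rational(1, 2), Pow(V, -1), Add(1747, V))) = Mul(-1, Pow(V, -1), Add(1747, V)))
z = Rational(337135174729, 635078570388) (z = Add(Mul(1968476, Rational(-1, 1890852)), Mul(-2111821, Rational(-1, 1343476))) = Add(Rational(-492119, 472713), Rational(2111821, 1343476)) = Rational(337135174729, 635078570388) ≈ 0.53086)
Add(Mul(z, Pow(Function('Q')(1625), -1)), Mul(1323404, Pow(Function('r')(R), -1))) = Add(Mul(Rational(337135174729, 635078570388), Pow(Mul(Pow(1625, -1), Add(-1747, Mul(-1, 1625))), -1)), Mul(1323404, Pow(Mul(18, 886), -1))) = Add(Mul(Rational(337135174729, 635078570388), Pow(Mul(Rational(1, 1625), Add(-1747, -1625)), -1)), Mul(1323404, Pow(15948, -1))) = Add(Mul(Rational(337135174729, 635078570388), Pow(Mul(Rational(1, 1625), -3372), -1)), Mul(1323404, Rational(1, 15948))) = Add(Mul(Rational(337135174729, 635078570388), Pow(Rational(-3372, 1625), -1)), Rational(330851, 3987)) = Add(Mul(Rational(337135174729, 635078570388), Rational(-1625, 3372)), Rational(330851, 3987)) = Add(Rational(-547844658934625, 2141484939348336), Rational(330851, 3987)) = Rational(78480908557018218229, 948677828131312848)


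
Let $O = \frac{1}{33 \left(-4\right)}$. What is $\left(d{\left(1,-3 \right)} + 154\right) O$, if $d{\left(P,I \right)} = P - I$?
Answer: $- \frac{79}{66} \approx -1.197$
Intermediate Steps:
$O = - \frac{1}{132}$ ($O = \frac{1}{-132} = - \frac{1}{132} \approx -0.0075758$)
$\left(d{\left(1,-3 \right)} + 154\right) O = \left(\left(1 - -3\right) + 154\right) \left(- \frac{1}{132}\right) = \left(\left(1 + 3\right) + 154\right) \left(- \frac{1}{132}\right) = \left(4 + 154\right) \left(- \frac{1}{132}\right) = 158 \left(- \frac{1}{132}\right) = - \frac{79}{66}$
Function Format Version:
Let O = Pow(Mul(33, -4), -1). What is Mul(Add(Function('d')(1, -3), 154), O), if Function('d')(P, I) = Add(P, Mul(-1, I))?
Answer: Rational(-79, 66) ≈ -1.1970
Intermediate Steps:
O = Rational(-1, 132) (O = Pow(-132, -1) = Rational(-1, 132) ≈ -0.0075758)
Mul(Add(Function('d')(1, -3), 154), O) = Mul(Add(Add(1, Mul(-1, -3)), 154), Rational(-1, 132)) = Mul(Add(Add(1, 3), 154), Rational(-1, 132)) = Mul(Add(4, 154), Rational(-1, 132)) = Mul(158, Rational(-1, 132)) = Rational(-79, 66)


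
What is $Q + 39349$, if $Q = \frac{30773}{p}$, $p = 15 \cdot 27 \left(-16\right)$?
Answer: $\frac{254950747}{6480} \approx 39344.0$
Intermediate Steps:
$p = -6480$ ($p = 405 \left(-16\right) = -6480$)
$Q = - \frac{30773}{6480}$ ($Q = \frac{30773}{-6480} = 30773 \left(- \frac{1}{6480}\right) = - \frac{30773}{6480} \approx -4.7489$)
$Q + 39349 = - \frac{30773}{6480} + 39349 = \frac{254950747}{6480}$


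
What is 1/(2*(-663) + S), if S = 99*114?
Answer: 1/9960 ≈ 0.00010040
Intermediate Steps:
S = 11286
1/(2*(-663) + S) = 1/(2*(-663) + 11286) = 1/(-1326 + 11286) = 1/9960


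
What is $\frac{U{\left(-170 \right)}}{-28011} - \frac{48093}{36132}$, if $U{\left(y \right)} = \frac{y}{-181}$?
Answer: $- \frac{81279073201}{61062971604} \approx -1.3311$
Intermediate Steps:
$U{\left(y \right)} = - \frac{y}{181}$ ($U{\left(y \right)} = y \left(- \frac{1}{181}\right) = - \frac{y}{181}$)
$\frac{U{\left(-170 \right)}}{-28011} - \frac{48093}{36132} = \frac{\left(- \frac{1}{181}\right) \left(-170\right)}{-28011} - \frac{48093}{36132} = \frac{170}{181} \left(- \frac{1}{28011}\right) - \frac{16031}{12044} = - \frac{170}{5069991} - \frac{16031}{12044} = - \frac{81279073201}{61062971604}$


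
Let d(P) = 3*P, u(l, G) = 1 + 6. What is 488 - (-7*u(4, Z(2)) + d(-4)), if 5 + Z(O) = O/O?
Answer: 549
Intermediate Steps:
Z(O) = -4 (Z(O) = -5 + O/O = -5 + 1 = -4)
u(l, G) = 7
488 - (-7*u(4, Z(2)) + d(-4)) = 488 - (-7*7 + 3*(-4)) = 488 - (-49 - 12) = 488 - 1*(-61) = 488 + 61 = 549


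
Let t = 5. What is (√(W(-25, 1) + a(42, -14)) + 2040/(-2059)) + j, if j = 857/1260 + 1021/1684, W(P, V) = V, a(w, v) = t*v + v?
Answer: 80736977/273054285 + I*√83 ≈ 0.29568 + 9.1104*I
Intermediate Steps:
a(w, v) = 6*v (a(w, v) = 5*v + v = 6*v)
j = 170603/132615 (j = 857*(1/1260) + 1021*(1/1684) = 857/1260 + 1021/1684 = 170603/132615 ≈ 1.2865)
(√(W(-25, 1) + a(42, -14)) + 2040/(-2059)) + j = (√(1 + 6*(-14)) + 2040/(-2059)) + 170603/132615 = (√(1 - 84) + 2040*(-1/2059)) + 170603/132615 = (√(-83) - 2040/2059) + 170603/132615 = (I*√83 - 2040/2059) + 170603/132615 = (-2040/2059 + I*√83) + 170603/132615 = 80736977/273054285 + I*√83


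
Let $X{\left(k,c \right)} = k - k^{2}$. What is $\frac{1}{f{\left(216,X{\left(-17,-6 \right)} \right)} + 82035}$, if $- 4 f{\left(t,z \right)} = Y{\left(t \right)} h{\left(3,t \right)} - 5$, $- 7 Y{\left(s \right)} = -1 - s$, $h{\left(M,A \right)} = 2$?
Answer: $\frac{4}{328083} \approx 1.2192 \cdot 10^{-5}$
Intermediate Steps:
$Y{\left(s \right)} = \frac{1}{7} + \frac{s}{7}$ ($Y{\left(s \right)} = - \frac{-1 - s}{7} = \frac{1}{7} + \frac{s}{7}$)
$f{\left(t,z \right)} = \frac{33}{28} - \frac{t}{14}$ ($f{\left(t,z \right)} = - \frac{\left(\frac{1}{7} + \frac{t}{7}\right) 2 - 5}{4} = - \frac{\left(\frac{2}{7} + \frac{2 t}{7}\right) - 5}{4} = - \frac{- \frac{33}{7} + \frac{2 t}{7}}{4} = \frac{33}{28} - \frac{t}{14}$)
$\frac{1}{f{\left(216,X{\left(-17,-6 \right)} \right)} + 82035} = \frac{1}{\left(\frac{33}{28} - \frac{108}{7}\right) + 82035} = \frac{1}{- \frac{57}{4} + 82035} = \frac{1}{\frac{328083}{4}} = \frac{4}{328083}$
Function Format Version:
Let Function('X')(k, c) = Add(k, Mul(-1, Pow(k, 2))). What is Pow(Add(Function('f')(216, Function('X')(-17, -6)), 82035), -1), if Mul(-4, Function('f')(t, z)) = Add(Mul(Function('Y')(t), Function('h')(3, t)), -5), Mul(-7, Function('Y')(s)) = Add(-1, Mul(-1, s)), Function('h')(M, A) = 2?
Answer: Rational(4, 328083) ≈ 1.2192e-5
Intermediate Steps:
Function('Y')(s) = Add(Rational(1, 7), Mul(Rational(1, 7), s)) (Function('Y')(s) = Mul(Rational(-1, 7), Add(-1, Mul(-1, s))) = Add(Rational(1, 7), Mul(Rational(1, 7), s)))
Function('f')(t, z) = Add(Rational(33, 28), Mul(Rational(-1, 14), t)) (Function('f')(t, z) = Mul(Rational(-1, 4), Add(Mul(Add(Rational(1, 7), Mul(Rational(1, 7), t)), 2), -5)) = Mul(Rational(-1, 4), Add(Add(Rational(2, 7), Mul(Rational(2, 7), t)), -5)) = Mul(Rational(-1, 4), Add(Rational(-33, 7), Mul(Rational(2, 7), t))) = Add(Rational(33, 28), Mul(Rational(-1, 14), t)))
Pow(Add(Function('f')(216, Function('X')(-17, -6)), 82035), -1) = Pow(Add(Add(Rational(33, 28), Mul(Rational(-1, 14), 216)), 82035), -1) = Pow(Add(Add(Rational(33, 28), Rational(-108, 7)), 82035), -1) = Pow(Add(Rational(-57, 4), 82035), -1) = Pow(Rational(328083, 4), -1) = Rational(4, 328083)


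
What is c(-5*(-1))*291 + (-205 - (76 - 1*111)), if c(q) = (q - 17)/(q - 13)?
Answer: 533/2 ≈ 266.50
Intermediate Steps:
c(q) = (-17 + q)/(-13 + q)
c(-5*(-1))*291 + (-205 - (76 - 1*111)) = ((-17 - 5*(-1))/(-13 - 5*(-1)))*291 + (-205 - (76 - 1*111)) = ((-17 + 5)/(-13 + 5))*291 + (-205 - (76 - 111)) = (-12/(-8))*291 + (-205 - 1*(-35)) = -⅛*(-12)*291 + (-205 + 35) = (3/2)*291 - 170 = 873/2 - 170 = 533/2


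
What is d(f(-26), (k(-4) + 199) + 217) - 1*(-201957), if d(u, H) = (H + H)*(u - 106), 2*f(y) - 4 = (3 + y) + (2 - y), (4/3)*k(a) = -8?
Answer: 118727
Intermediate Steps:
k(a) = -6 (k(a) = (¾)*(-8) = -6)
f(y) = 9/2 (f(y) = 2 + ((3 + y) + (2 - y))/2 = 2 + (½)*5 = 2 + 5/2 = 9/2)
d(u, H) = 2*H*(-106 + u) (d(u, H) = (2*H)*(-106 + u) = 2*H*(-106 + u))
d(f(-26), (k(-4) + 199) + 217) - 1*(-201957) = 2*((-6 + 199) + 217)*(-106 + 9/2) - 1*(-201957) = 2*(193 + 217)*(-203/2) + 201957 = 2*410*(-203/2) + 201957 = -83230 + 201957 = 118727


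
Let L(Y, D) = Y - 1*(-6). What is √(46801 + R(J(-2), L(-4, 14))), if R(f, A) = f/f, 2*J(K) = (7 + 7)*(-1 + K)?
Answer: √46802 ≈ 216.34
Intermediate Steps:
L(Y, D) = 6 + Y (L(Y, D) = Y + 6 = 6 + Y)
J(K) = -7 + 7*K (J(K) = ((7 + 7)*(-1 + K))/2 = (14*(-1 + K))/2 = (-14 + 14*K)/2 = -7 + 7*K)
R(f, A) = 1
√(46801 + R(J(-2), L(-4, 14))) = √(46801 + 1) = √46802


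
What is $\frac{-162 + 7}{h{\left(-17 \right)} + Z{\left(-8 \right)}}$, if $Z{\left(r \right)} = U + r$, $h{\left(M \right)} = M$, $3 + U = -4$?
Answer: $\frac{155}{32} \approx 4.8438$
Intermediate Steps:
$U = -7$ ($U = -3 - 4 = -7$)
$Z{\left(r \right)} = -7 + r$
$\frac{-162 + 7}{h{\left(-17 \right)} + Z{\left(-8 \right)}} = \frac{-162 + 7}{-17 - 15} = - \frac{155}{-17 - 15} = - \frac{155}{-32} = \left(-155\right) \left(- \frac{1}{32}\right) = \frac{155}{32}$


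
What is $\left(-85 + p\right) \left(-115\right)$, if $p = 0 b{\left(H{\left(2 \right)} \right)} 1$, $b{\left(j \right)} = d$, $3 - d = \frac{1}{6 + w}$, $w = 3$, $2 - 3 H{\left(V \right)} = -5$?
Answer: $9775$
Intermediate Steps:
$H{\left(V \right)} = \frac{7}{3}$ ($H{\left(V \right)} = \frac{2}{3} - - \frac{5}{3} = \frac{2}{3} + \frac{5}{3} = \frac{7}{3}$)
$d = \frac{26}{9}$ ($d = 3 - \frac{1}{6 + 3} = 3 - \frac{1}{9} = \frac{26}{9} \approx 2.8889$)
$b{\left(j \right)} = \frac{26}{9}$
$p = 0$ ($p = 0 \cdot \frac{26}{9} \cdot 1 = 0 \cdot 1 = 0$)
$\left(-85 + p\right) \left(-115\right) = \left(-85 + 0\right) \left(-115\right) = \left(-85\right) \left(-115\right) = 9775$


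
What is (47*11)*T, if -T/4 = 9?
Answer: -18612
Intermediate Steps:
T = -36 (T = -4*9 = -36)
(47*11)*T = (47*11)*(-36) = 517*(-36) = -18612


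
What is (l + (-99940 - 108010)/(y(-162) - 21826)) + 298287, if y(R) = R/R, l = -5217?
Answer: 255858428/873 ≈ 2.9308e+5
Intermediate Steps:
y(R) = 1
(l + (-99940 - 108010)/(y(-162) - 21826)) + 298287 = (-5217 + (-99940 - 108010)/(1 - 21826)) + 298287 = (-5217 - 207950/(-21825)) + 298287 = (-5217 - 207950*(-1/21825)) + 298287 = (-5217 + 8318/873) + 298287 = -4546123/873 + 298287 = 255858428/873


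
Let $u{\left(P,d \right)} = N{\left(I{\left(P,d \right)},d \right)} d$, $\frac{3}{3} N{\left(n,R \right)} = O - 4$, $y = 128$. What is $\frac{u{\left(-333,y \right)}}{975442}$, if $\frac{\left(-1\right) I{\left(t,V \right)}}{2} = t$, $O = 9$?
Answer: $\frac{320}{487721} \approx 0.00065611$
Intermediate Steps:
$I{\left(t,V \right)} = - 2 t$
$N{\left(n,R \right)} = 5$ ($N{\left(n,R \right)} = 9 - 4 = 5$)
$u{\left(P,d \right)} = 5 d$
$\frac{u{\left(-333,y \right)}}{975442} = \frac{5 \cdot 128}{975442} = 640 \cdot \frac{1}{975442} = \frac{320}{487721}$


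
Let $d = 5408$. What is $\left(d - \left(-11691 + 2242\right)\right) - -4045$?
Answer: $18902$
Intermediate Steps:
$\left(d - \left(-11691 + 2242\right)\right) - -4045 = \left(5408 - \left(-11691 + 2242\right)\right) - -4045 = \left(5408 - -9449\right) + 4045 = \left(5408 + 9449\right) + 4045 = 14857 + 4045 = 18902$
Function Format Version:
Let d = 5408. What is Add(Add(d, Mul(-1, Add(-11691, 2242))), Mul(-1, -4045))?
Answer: 18902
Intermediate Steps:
Add(Add(d, Mul(-1, Add(-11691, 2242))), Mul(-1, -4045)) = Add(Add(5408, Mul(-1, Add(-11691, 2242))), Mul(-1, -4045)) = Add(Add(5408, Mul(-1, -9449)), 4045) = Add(Add(5408, 9449), 4045) = Add(14857, 4045) = 18902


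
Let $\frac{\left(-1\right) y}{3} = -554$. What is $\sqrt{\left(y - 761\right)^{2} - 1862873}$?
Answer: $8 i \sqrt{16423} \approx 1025.2 i$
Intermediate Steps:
$y = 1662$ ($y = \left(-3\right) \left(-554\right) = 1662$)
$\sqrt{\left(y - 761\right)^{2} - 1862873} = \sqrt{\left(1662 - 761\right)^{2} - 1862873} = \sqrt{901^{2} - 1862873} = \sqrt{811801 - 1862873} = \sqrt{-1051072} = 8 i \sqrt{16423}$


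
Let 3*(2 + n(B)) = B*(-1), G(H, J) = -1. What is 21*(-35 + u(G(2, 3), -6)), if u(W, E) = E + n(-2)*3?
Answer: -945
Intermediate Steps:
n(B) = -2 - B/3 (n(B) = -2 + (B*(-1))/3 = -2 + (-B)/3 = -2 - B/3)
u(W, E) = -4 + E (u(W, E) = E + (-2 - ⅓*(-2))*3 = E + (-2 + ⅔)*3 = E - 4/3*3 = E - 4 = -4 + E)
21*(-35 + u(G(2, 3), -6)) = 21*(-35 + (-4 - 6)) = 21*(-35 - 10) = 21*(-45) = -945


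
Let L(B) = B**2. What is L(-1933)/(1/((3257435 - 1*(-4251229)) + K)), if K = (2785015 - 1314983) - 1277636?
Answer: 28774925978340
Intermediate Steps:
K = 192396 (K = 1470032 - 1277636 = 192396)
L(-1933)/(1/((3257435 - 1*(-4251229)) + K)) = (-1933)**2/(1/((3257435 - 1*(-4251229)) + 192396)) = 3736489/(1/((3257435 + 4251229) + 192396)) = 3736489/(1/(7508664 + 192396)) = 3736489/(1/7701060) = 3736489*7701060 = 28774925978340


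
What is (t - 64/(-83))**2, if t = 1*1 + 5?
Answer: 315844/6889 ≈ 45.848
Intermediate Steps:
t = 6 (t = 1 + 5 = 6)
(t - 64/(-83))**2 = (6 - 64/(-83))**2 = (6 - 64*(-1/83))**2 = (6 + 64/83)**2 = (562/83)**2 = 315844/6889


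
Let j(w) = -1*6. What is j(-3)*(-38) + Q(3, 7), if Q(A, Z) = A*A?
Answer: 237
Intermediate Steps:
j(w) = -6
Q(A, Z) = A**2
j(-3)*(-38) + Q(3, 7) = -6*(-38) + 3**2 = 228 + 9 = 237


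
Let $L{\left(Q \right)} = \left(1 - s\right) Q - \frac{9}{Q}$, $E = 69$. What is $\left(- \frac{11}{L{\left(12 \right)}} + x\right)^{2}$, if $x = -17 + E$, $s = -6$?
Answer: $\frac{298321984}{110889} \approx 2690.3$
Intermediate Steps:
$L{\left(Q \right)} = - \frac{9}{Q} + 7 Q$ ($L{\left(Q \right)} = \left(1 - -6\right) Q - \frac{9}{Q} = \left(1 + 6\right) Q - \frac{9}{Q} = 7 Q - \frac{9}{Q} = - \frac{9}{Q} + 7 Q$)
$x = 52$ ($x = -17 + 69 = 52$)
$\left(- \frac{11}{L{\left(12 \right)}} + x\right)^{2} = \left(- \frac{11}{- \frac{9}{12} + 7 \cdot 12} + 52\right)^{2} = \left(- \frac{11}{\left(-9\right) \frac{1}{12} + 84} + 52\right)^{2} = \left(- \frac{11}{- \frac{3}{4} + 84} + 52\right)^{2} = \left(- \frac{11}{\frac{333}{4}} + 52\right)^{2} = \left(\left(-11\right) \frac{4}{333} + 52\right)^{2} = \left(- \frac{44}{333} + 52\right)^{2} = \left(\frac{17272}{333}\right)^{2} = \frac{298321984}{110889}$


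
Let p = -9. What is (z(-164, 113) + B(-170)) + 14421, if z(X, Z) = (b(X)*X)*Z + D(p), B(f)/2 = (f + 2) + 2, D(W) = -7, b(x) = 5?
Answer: -78578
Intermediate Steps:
B(f) = 8 + 2*f (B(f) = 2*((f + 2) + 2) = 2*((2 + f) + 2) = 2*(4 + f) = 8 + 2*f)
z(X, Z) = -7 + 5*X*Z (z(X, Z) = (5*X)*Z - 7 = 5*X*Z - 7 = -7 + 5*X*Z)
(z(-164, 113) + B(-170)) + 14421 = ((-7 + 5*(-164)*113) + (8 + 2*(-170))) + 14421 = ((-7 - 92660) + (8 - 340)) + 14421 = (-92667 - 332) + 14421 = -92999 + 14421 = -78578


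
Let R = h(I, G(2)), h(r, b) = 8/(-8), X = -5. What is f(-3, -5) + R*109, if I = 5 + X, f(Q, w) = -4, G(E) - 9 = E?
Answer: -113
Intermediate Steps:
G(E) = 9 + E
I = 0 (I = 5 - 5 = 0)
h(r, b) = -1 (h(r, b) = 8*(-⅛) = -1)
R = -1
f(-3, -5) + R*109 = -4 - 1*109 = -4 - 109 = -113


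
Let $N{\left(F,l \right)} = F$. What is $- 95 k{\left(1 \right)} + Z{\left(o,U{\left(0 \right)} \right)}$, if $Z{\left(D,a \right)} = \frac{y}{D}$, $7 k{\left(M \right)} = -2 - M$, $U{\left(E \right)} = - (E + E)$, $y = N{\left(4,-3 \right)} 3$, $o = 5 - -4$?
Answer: $\frac{883}{21} \approx 42.048$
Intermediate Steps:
$o = 9$ ($o = 5 + 4 = 9$)
$y = 12$ ($y = 4 \cdot 3 = 12$)
$U{\left(E \right)} = - 2 E$
$k{\left(M \right)} = - \frac{2}{7} - \frac{M}{7}$ ($k{\left(M \right)} = \frac{-2 - M}{7} = - \frac{2}{7} - \frac{M}{7}$)
$Z{\left(D,a \right)} = \frac{12}{D}$
$- 95 k{\left(1 \right)} + Z{\left(o,U{\left(0 \right)} \right)} = - 95 \left(- \frac{2}{7} - \frac{1}{7}\right) + \frac{12}{9} = - 95 \left(- \frac{2}{7} - \frac{1}{7}\right) + 12 \cdot \frac{1}{9} = \left(-95\right) \left(- \frac{3}{7}\right) + \frac{4}{3} = \frac{285}{7} + \frac{4}{3} = \frac{883}{21}$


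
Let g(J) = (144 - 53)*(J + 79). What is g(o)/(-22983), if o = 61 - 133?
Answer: -637/22983 ≈ -0.027716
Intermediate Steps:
o = -72
g(J) = 7189 + 91*J (g(J) = 91*(79 + J) = 7189 + 91*J)
g(o)/(-22983) = (7189 + 91*(-72))/(-22983) = (7189 - 6552)*(-1/22983) = 637*(-1/22983) = -637/22983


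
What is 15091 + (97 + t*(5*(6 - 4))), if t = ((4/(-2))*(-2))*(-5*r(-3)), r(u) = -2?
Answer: 15588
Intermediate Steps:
t = 40 (t = ((4/(-2))*(-2))*(-5*(-2)) = ((4*(-½))*(-2))*10 = -2*(-2)*10 = 4*10 = 40)
15091 + (97 + t*(5*(6 - 4))) = 15091 + (97 + 40*(5*(6 - 4))) = 15091 + (97 + 40*(5*2)) = 15091 + (97 + 40*10) = 15091 + (97 + 400) = 15091 + 497 = 15588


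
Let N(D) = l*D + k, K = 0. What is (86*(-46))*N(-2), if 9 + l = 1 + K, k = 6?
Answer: -87032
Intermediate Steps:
l = -8 (l = -9 + (1 + 0) = -9 + 1 = -8)
N(D) = 6 - 8*D (N(D) = -8*D + 6 = 6 - 8*D)
(86*(-46))*N(-2) = (86*(-46))*(6 - 8*(-2)) = -3956*(6 + 16) = -3956*22 = -87032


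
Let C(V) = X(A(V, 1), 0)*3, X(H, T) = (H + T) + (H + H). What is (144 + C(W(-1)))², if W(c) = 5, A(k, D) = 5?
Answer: 35721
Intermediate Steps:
X(H, T) = T + 3*H (X(H, T) = (H + T) + 2*H = T + 3*H)
C(V) = 45 (C(V) = (0 + 3*5)*3 = (0 + 15)*3 = 15*3 = 45)
(144 + C(W(-1)))² = (144 + 45)² = 189² = 35721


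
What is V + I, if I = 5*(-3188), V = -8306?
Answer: -24246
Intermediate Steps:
I = -15940
V + I = -8306 - 15940 = -24246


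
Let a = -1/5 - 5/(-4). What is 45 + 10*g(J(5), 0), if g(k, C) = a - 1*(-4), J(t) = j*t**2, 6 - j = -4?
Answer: 191/2 ≈ 95.500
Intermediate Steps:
j = 10 (j = 6 - 1*(-4) = 6 + 4 = 10)
a = 21/20 (a = -1*1/5 - 5*(-1/4) = -1/5 + 5/4 = 21/20 ≈ 1.0500)
J(t) = 10*t**2
g(k, C) = 101/20 (g(k, C) = 21/20 - 1*(-4) = 21/20 + 4 = 101/20)
45 + 10*g(J(5), 0) = 45 + 10*(101/20) = 45 + 101/2 = 191/2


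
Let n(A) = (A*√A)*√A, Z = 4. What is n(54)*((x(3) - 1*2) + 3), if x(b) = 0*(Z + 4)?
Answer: 2916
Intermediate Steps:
n(A) = A² (n(A) = A^(3/2)*√A = A²)
x(b) = 0 (x(b) = 0*(4 + 4) = 0*8 = 0)
n(54)*((x(3) - 1*2) + 3) = 54²*((0 - 1*2) + 3) = 2916*((0 - 2) + 3) = 2916*(-2 + 3) = 2916*1 = 2916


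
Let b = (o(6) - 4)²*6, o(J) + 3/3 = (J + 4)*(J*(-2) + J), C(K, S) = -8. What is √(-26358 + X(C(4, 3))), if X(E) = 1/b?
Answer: I*√4009051794/390 ≈ 162.35*I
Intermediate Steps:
o(J) = -1 - J*(4 + J) (o(J) = -1 + (J + 4)*(J*(-2) + J) = -1 + (4 + J)*(-2*J + J) = -1 + (4 + J)*(-J) = -1 - J*(4 + J))
b = 25350 (b = ((-1 - 1*6² - 4*6) - 4)²*6 = ((-1 - 1*36 - 24) - 4)²*6 = ((-1 - 36 - 24) - 4)²*6 = (-61 - 4)²*6 = (-65)²*6 = 4225*6 = 25350)
X(E) = 1/25350
√(-26358 + X(C(4, 3))) = √(-26358 + 1/25350) = √(-668175299/25350) = I*√4009051794/390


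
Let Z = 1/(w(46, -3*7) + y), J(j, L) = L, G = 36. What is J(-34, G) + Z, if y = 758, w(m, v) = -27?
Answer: 26317/731 ≈ 36.001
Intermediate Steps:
Z = 1/731 (Z = 1/(-27 + 758) = 1/731 ≈ 0.0013680)
J(-34, G) + Z = 36 + 1/731 = 26317/731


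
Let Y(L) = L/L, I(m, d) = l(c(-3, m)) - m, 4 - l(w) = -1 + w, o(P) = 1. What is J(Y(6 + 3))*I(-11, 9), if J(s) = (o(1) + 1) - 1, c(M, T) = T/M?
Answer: 37/3 ≈ 12.333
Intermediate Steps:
l(w) = 5 - w (l(w) = 4 - (-1 + w) = 4 + (1 - w) = 5 - w)
I(m, d) = 5 - 2*m/3 (I(m, d) = (5 - m/(-3)) - m = (5 - m*(-1)/3) - m = (5 - (-1)*m/3) - m = (5 + m/3) - m = 5 - 2*m/3)
Y(L) = 1
J(s) = 1 (J(s) = (1 + 1) - 1 = 2 - 1 = 1)
J(Y(6 + 3))*I(-11, 9) = 1*(5 - ⅔*(-11)) = 1*(5 + 22/3) = 1*(37/3) = 37/3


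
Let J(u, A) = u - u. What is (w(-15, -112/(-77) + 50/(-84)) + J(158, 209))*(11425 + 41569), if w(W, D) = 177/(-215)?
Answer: -9379938/215 ≈ -43628.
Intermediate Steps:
w(W, D) = -177/215 (w(W, D) = 177*(-1/215) = -177/215)
J(u, A) = 0
(w(-15, -112/(-77) + 50/(-84)) + J(158, 209))*(11425 + 41569) = (-177/215 + 0)*(11425 + 41569) = -177/215*52994 = -9379938/215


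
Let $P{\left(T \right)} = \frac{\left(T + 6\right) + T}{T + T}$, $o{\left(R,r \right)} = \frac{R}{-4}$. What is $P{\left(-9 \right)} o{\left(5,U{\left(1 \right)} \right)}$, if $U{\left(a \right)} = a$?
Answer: $- \frac{5}{6} \approx -0.83333$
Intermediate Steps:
$o{\left(R,r \right)} = - \frac{R}{4}$ ($o{\left(R,r \right)} = R \left(- \frac{1}{4}\right) = - \frac{R}{4}$)
$P{\left(T \right)} = \frac{6 + 2 T}{2 T}$ ($P{\left(T \right)} = \frac{\left(6 + T\right) + T}{2 T} = \left(6 + 2 T\right) \frac{1}{2 T} = \frac{6 + 2 T}{2 T}$)
$P{\left(-9 \right)} o{\left(5,U{\left(1 \right)} \right)} = \frac{3 - 9}{-9} \left(\left(- \frac{1}{4}\right) 5\right) = \left(- \frac{1}{9}\right) \left(-6\right) \left(- \frac{5}{4}\right) = \frac{2}{3} \left(- \frac{5}{4}\right) = - \frac{5}{6}$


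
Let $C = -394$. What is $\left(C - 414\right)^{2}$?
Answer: $652864$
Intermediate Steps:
$\left(C - 414\right)^{2} = \left(-394 - 414\right)^{2} = \left(-808\right)^{2} = 652864$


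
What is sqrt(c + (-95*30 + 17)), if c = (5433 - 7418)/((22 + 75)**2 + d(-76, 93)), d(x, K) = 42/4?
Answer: I*sqrt(1005528931023)/18839 ≈ 53.228*I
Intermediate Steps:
d(x, K) = 21/2 (d(x, K) = 42*(1/4) = 21/2)
c = -3970/18839 (c = (5433 - 7418)/((22 + 75)**2 + 21/2) = -1985/(97**2 + 21/2) = -1985/(9409 + 21/2) = -1985/18839/2 = -1985*2/18839 = -3970/18839 ≈ -0.21073)
sqrt(c + (-95*30 + 17)) = sqrt(-3970/18839 + (-95*30 + 17)) = sqrt(-3970/18839 + (-2850 + 17)) = sqrt(-3970/18839 - 2833) = sqrt(-53374857/18839) = I*sqrt(1005528931023)/18839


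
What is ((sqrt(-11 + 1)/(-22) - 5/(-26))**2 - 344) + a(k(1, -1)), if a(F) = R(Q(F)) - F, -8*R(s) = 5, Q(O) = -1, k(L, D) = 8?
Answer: -57683959/163592 - 5*I*sqrt(10)/286 ≈ -352.61 - 0.055285*I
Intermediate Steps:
R(s) = -5/8 (R(s) = -1/8*5 = -5/8)
a(F) = -5/8 - F
((sqrt(-11 + 1)/(-22) - 5/(-26))**2 - 344) + a(k(1, -1)) = ((sqrt(-11 + 1)/(-22) - 5/(-26))**2 - 344) + (-5/8 - 1*8) = ((sqrt(-10)*(-1/22) - 5*(-1/26))**2 - 344) + (-5/8 - 8) = (((I*sqrt(10))*(-1/22) + 5/26)**2 - 344) - 69/8 = ((-I*sqrt(10)/22 + 5/26)**2 - 344) - 69/8 = ((5/26 - I*sqrt(10)/22)**2 - 344) - 69/8 = (-344 + (5/26 - I*sqrt(10)/22)**2) - 69/8 = -2821/8 + (5/26 - I*sqrt(10)/22)**2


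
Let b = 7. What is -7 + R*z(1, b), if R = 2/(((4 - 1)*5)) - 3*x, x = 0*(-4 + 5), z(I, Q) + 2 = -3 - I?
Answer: -39/5 ≈ -7.8000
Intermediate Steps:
z(I, Q) = -5 - I (z(I, Q) = -2 + (-3 - I) = -5 - I)
x = 0 (x = 0*1 = 0)
R = 2/15 (R = 2/(((4 - 1)*5)) - 3*0 = 2/((3*5)) + 0 = 2/15 + 0 = 2/15 ≈ 0.13333)
-7 + R*z(1, b) = -7 + 2*(-5 - 1*1)/15 = -7 + 2*(-5 - 1)/15 = -7 + (2/15)*(-6) = -7 - ⅘ = -39/5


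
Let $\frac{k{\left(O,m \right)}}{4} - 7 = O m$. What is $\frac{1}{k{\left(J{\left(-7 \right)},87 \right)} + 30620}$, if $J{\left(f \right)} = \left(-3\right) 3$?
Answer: $\frac{1}{27516} \approx 3.6342 \cdot 10^{-5}$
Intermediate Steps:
$J{\left(f \right)} = -9$
$k{\left(O,m \right)} = 28 + 4 O m$
$\frac{1}{k{\left(J{\left(-7 \right)},87 \right)} + 30620} = \frac{1}{\left(28 + 4 \left(-9\right) 87\right) + 30620} = \frac{1}{\left(28 - 3132\right) + 30620} = \frac{1}{-3104 + 30620} = \frac{1}{27516}$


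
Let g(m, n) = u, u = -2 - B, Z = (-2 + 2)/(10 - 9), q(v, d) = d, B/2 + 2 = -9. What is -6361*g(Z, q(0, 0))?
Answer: -127220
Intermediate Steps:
B = -22 (B = -4 + 2*(-9) = -4 - 18 = -22)
Z = 0 (Z = 0/1 = 0*1 = 0)
u = 20 (u = -2 - 1*(-22) = -2 + 22 = 20)
g(m, n) = 20
-6361*g(Z, q(0, 0)) = -6361*20 = -127220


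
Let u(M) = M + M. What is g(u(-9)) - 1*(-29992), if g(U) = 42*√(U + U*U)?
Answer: 29992 + 126*√34 ≈ 30727.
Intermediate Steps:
u(M) = 2*M
g(U) = 42*√(U + U²)
g(u(-9)) - 1*(-29992) = 42*√((2*(-9))*(1 + 2*(-9))) - 1*(-29992) = 42*√(-18*(1 - 18)) + 29992 = 42*√(-18*(-17)) + 29992 = 42*√306 + 29992 = 42*(3*√34) + 29992 = 126*√34 + 29992 = 29992 + 126*√34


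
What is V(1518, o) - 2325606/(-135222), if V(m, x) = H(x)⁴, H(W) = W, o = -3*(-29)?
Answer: 1291139731258/22537 ≈ 5.7290e+7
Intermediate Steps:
o = 87
V(m, x) = x⁴
V(1518, o) - 2325606/(-135222) = 87⁴ - 2325606/(-135222) = 57289761 - 2325606*(-1)/135222 = 57289761 - 1*(-387601/22537) = 57289761 + 387601/22537 = 1291139731258/22537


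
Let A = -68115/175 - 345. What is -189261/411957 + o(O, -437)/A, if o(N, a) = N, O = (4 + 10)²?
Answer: -427203011/588137277 ≈ -0.72637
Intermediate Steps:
A = -25698/35 (A = -68115/175 - 345 = -285*239/175 - 345 = -13623/35 - 345 = -25698/35 ≈ -734.23)
O = 196 (O = 14² = 196)
-189261/411957 + o(O, -437)/A = -189261/411957 + 196/(-25698/35) = -189261*1/411957 + 196*(-35/25698) = -21029/45773 - 3430/12849 = -427203011/588137277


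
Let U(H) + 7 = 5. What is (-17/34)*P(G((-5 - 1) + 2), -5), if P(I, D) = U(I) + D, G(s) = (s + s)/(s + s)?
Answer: 7/2 ≈ 3.5000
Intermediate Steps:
G(s) = 1 (G(s) = (2*s)/((2*s)) = (2*s)*(1/(2*s)) = 1)
U(H) = -2 (U(H) = -7 + 5 = -2)
P(I, D) = -2 + D
(-17/34)*P(G((-5 - 1) + 2), -5) = (-17/34)*(-2 - 5) = -17*1/34*(-7) = -1/2*(-7) = 7/2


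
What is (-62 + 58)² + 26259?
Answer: 26275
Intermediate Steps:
(-62 + 58)² + 26259 = (-4)² + 26259 = 16 + 26259 = 26275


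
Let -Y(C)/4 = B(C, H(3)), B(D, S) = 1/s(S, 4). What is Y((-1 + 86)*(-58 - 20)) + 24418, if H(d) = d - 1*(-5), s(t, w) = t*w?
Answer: 195343/8 ≈ 24418.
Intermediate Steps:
H(d) = 5 + d (H(d) = d + 5 = 5 + d)
B(D, S) = 1/(4*S) (B(D, S) = 1/(S*4) = 1/(4*S))
Y(C) = -1/8 (Y(C) = -1/(5 + 3) = -1/8)
Y((-1 + 86)*(-58 - 20)) + 24418 = -1/8 + 24418 = 195343/8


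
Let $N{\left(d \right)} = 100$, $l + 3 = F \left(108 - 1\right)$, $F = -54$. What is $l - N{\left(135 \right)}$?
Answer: $-5881$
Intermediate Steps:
$l = -5781$ ($l = -3 - 54 \left(108 - 1\right) = -3 - 5778 = -5781$)
$l - N{\left(135 \right)} = -5781 - 100 = -5881$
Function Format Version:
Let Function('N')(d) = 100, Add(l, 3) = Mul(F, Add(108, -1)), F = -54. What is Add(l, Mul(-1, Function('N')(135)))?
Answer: -5881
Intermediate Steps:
l = -5781 (l = Add(-3, Mul(-54, Add(108, -1))) = Add(-3, Mul(-54, 107)) = Add(-3, -5778) = -5781)
Add(l, Mul(-1, Function('N')(135))) = Add(-5781, Mul(-1, 100)) = Add(-5781, -100) = -5881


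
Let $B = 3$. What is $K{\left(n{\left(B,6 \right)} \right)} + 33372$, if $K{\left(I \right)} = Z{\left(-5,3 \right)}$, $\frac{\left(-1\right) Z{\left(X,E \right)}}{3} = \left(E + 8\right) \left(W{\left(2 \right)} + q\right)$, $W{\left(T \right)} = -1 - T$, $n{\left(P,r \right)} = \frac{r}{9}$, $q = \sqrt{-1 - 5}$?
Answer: $33471 - 33 i \sqrt{6} \approx 33471.0 - 80.833 i$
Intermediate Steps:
$q = i \sqrt{6}$ ($q = \sqrt{-6} = i \sqrt{6} \approx 2.4495 i$)
$n{\left(P,r \right)} = \frac{r}{9}$ ($n{\left(P,r \right)} = r \frac{1}{9} = \frac{r}{9}$)
$Z{\left(X,E \right)} = - 3 \left(-3 + i \sqrt{6}\right) \left(8 + E\right)$ ($Z{\left(X,E \right)} = - 3 \left(E + 8\right) \left(\left(-1 - 2\right) + i \sqrt{6}\right) = - 3 \left(8 + E\right) \left(\left(-1 - 2\right) + i \sqrt{6}\right) = - 3 \left(8 + E\right) \left(-3 + i \sqrt{6}\right) = - 3 \left(-3 + i \sqrt{6}\right) \left(8 + E\right)$)
$K{\left(I \right)} = 99 - 33 i \sqrt{6}$ ($K{\left(I \right)} = 72 + 9 \cdot 3 - 24 i \sqrt{6} - 3 i 3 \sqrt{6} = 72 + 27 - 24 i \sqrt{6} - 9 i \sqrt{6} = 99 - 33 i \sqrt{6}$)
$K{\left(n{\left(B,6 \right)} \right)} + 33372 = \left(99 - 33 i \sqrt{6}\right) + 33372 = 33471 - 33 i \sqrt{6}$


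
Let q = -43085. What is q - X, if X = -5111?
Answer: -37974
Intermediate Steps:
q - X = -43085 - 1*(-5111) = -43085 + 5111 = -37974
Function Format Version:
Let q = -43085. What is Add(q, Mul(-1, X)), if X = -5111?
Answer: -37974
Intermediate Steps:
Add(q, Mul(-1, X)) = Add(-43085, Mul(-1, -5111)) = Add(-43085, 5111) = -37974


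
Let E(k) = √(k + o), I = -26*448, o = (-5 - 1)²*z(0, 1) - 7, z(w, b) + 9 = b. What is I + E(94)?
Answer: -11648 + I*√201 ≈ -11648.0 + 14.177*I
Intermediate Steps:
z(w, b) = -9 + b
o = -295 (o = (-5 - 1)²*(-9 + 1) - 7 = (-6)²*(-8) - 7 = 36*(-8) - 7 = -288 - 7 = -295)
I = -11648
E(k) = √(-295 + k) (E(k) = √(k - 295) = √(-295 + k))
I + E(94) = -11648 + √(-295 + 94) = -11648 + √(-201) = -11648 + I*√201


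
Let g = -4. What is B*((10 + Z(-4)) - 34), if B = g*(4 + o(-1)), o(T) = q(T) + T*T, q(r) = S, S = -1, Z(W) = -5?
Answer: 464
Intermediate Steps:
q(r) = -1
o(T) = -1 + T² (o(T) = -1 + T*T = -1 + T²)
B = -16 (B = -4*(4 + (-1 + (-1)²)) = -4*(4 + (-1 + 1)) = -4*(4 + 0) = -4*4 = -16)
B*((10 + Z(-4)) - 34) = -16*((10 - 5) - 34) = -16*(5 - 34) = -16*(-29) = 464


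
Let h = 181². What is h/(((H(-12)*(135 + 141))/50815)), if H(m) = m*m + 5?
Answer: 1664750215/41124 ≈ 40481.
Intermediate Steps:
H(m) = 5 + m² (H(m) = m² + 5 = 5 + m²)
h = 32761
h/(((H(-12)*(135 + 141))/50815)) = 32761/((((5 + (-12)²)*(135 + 141))/50815)) = 32761/((((5 + 144)*276)*(1/50815))) = 32761/(((149*276)*(1/50815))) = 32761/((41124*(1/50815))) = 32761/(41124/50815) = 32761*(50815/41124) = 1664750215/41124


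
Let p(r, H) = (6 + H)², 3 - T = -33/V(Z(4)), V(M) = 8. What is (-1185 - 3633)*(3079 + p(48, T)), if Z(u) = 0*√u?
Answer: -501267129/32 ≈ -1.5665e+7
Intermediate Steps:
Z(u) = 0
T = 57/8 (T = 3 - (-33)/8 = 3 - 1*(-33/8) = 3 + 33/8 = 57/8 ≈ 7.1250)
(-1185 - 3633)*(3079 + p(48, T)) = (-1185 - 3633)*(3079 + (6 + 57/8)²) = -4818*(3079 + (105/8)²) = -4818*(3079 + 11025/64) = -4818*208081/64 = -501267129/32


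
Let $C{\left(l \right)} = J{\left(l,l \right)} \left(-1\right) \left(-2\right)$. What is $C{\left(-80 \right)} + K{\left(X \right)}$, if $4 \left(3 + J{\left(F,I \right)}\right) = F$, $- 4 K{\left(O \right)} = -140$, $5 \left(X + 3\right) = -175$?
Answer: $-11$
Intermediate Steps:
$X = -38$ ($X = -3 + \frac{1}{5} \left(-175\right) = -3 - 35 = -38$)
$K{\left(O \right)} = 35$ ($K{\left(O \right)} = \left(- \frac{1}{4}\right) \left(-140\right) = 35$)
$J{\left(F,I \right)} = -3 + \frac{F}{4}$
$C{\left(l \right)} = -6 + \frac{l}{2}$ ($C{\left(l \right)} = \left(-3 + \frac{l}{4}\right) \left(-1\right) \left(-2\right) = \left(3 - \frac{l}{4}\right) \left(-2\right) = -6 + \frac{l}{2}$)
$C{\left(-80 \right)} + K{\left(X \right)} = \left(-6 + \frac{1}{2} \left(-80\right)\right) + 35 = \left(-6 - 40\right) + 35 = -46 + 35 = -11$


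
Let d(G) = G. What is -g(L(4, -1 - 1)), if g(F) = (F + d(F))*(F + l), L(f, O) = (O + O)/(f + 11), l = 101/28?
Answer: 2806/1575 ≈ 1.7816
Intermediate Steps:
l = 101/28 (l = 101*(1/28) = 101/28 ≈ 3.6071)
L(f, O) = 2*O/(11 + f) (L(f, O) = (2*O)/(11 + f) = 2*O/(11 + f))
g(F) = 2*F*(101/28 + F) (g(F) = (F + F)*(F + 101/28) = (2*F)*(101/28 + F) = 2*F*(101/28 + F))
-g(L(4, -1 - 1)) = -2*(-1 - 1)/(11 + 4)*(101 + 28*(2*(-1 - 1)/(11 + 4)))/14 = -2*(-2)/15*(101 + 28*(2*(-2)/15))/14 = -2*(-2)*(1/15)*(101 + 28*(2*(-2)*(1/15)))/14 = -(-4)*(101 + 28*(-4/15))/(14*15) = -(-4)*(101 - 112/15)/(14*15) = -(-4)*1403/(14*15*15) = -1*(-2806/1575) = 2806/1575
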